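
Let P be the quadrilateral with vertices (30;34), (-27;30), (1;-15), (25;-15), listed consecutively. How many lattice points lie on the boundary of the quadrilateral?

27

The number of boundary lattice points is Σ gcd(|Δx|,|Δy|) = gcd(57,4) + gcd(28,45) + gcd(24,0) + gcd(5,49) = 1+1+24+1 = 27.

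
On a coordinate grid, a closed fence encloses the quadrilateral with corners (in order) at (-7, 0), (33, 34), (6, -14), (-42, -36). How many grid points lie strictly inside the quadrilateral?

The shoelace formula gives twice the area as |[(-7)·34 − 33·0] + [33·(-14) − 6·34] + [6·(-36) − (-42)·(-14)] + [(-42)·0 − (-7)·(-36)]| = 1960, so the area is 980.
Summing gcd(|Δx|,|Δy|) over the edges gives the boundary count: gcd(40,34) + gcd(27,48) + gcd(48,22) + gcd(35,36) = 2+3+2+1 = 8.
Pick's theorem gives I = A − B/2 + 1 = 980 − 8/2 + 1 = 977.

977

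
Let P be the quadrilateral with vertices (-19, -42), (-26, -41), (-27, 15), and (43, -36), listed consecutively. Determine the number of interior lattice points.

1985

Using the shoelace formula, 2A = |[(-19)·(-41) − (-26)·(-42)] + [(-26)·15 − (-27)·(-41)] + [(-27)·(-36) − 43·15] + [43·(-42) − (-19)·(-36)]| = 3973, so the area is 1986.5.
The number of boundary lattice points is Σ gcd(|Δx|,|Δy|) = gcd(7,1) + gcd(1,56) + gcd(70,51) + gcd(62,6) = 1+1+1+2 = 5.
By Pick's theorem A = I + B/2 − 1, so I = 1986.5 − 5/2 + 1 = 1985.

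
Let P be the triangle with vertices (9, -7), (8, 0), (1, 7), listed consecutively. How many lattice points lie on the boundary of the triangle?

10

Summing gcd(|Δx|,|Δy|) over the edges gives the boundary count: gcd(1,7) + gcd(7,7) + gcd(8,14) = 1+7+2 = 10.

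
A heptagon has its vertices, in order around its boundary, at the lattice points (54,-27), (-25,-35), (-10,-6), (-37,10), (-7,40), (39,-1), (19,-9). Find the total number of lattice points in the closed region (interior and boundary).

3225

By the shoelace formula, twice the signed area is |[54·(-35) − (-25)·(-27)] + [(-25)·(-6) − (-10)·(-35)] + [(-10)·10 − (-37)·(-6)] + [(-37)·40 − (-7)·10] + [(-7)·(-1) − 39·40] + [39·(-9) − 19·(-1)] + [19·(-27) − 54·(-9)]| = 6409, so the area is 6409/2.
Along each edge there are gcd(|Δx|,|Δy|)+1 lattice points, so counting each shared vertex once the boundary has gcd(79,8) + gcd(15,29) + gcd(27,16) + gcd(30,30) + gcd(46,41) + gcd(20,8) + gcd(35,18) = 1+1+1+30+1+4+1 = 39.
Pick's theorem gives I = A − B/2 + 1 = 6409/2 − 39/2 + 1 = 3186, so the closed region contains I + B = 3186 + 39 = 3225 lattice points.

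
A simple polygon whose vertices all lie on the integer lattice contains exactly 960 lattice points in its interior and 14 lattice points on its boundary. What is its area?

Pick's theorem states A = I + B/2 − 1, so A = 960 + 14/2 − 1 = 966.

966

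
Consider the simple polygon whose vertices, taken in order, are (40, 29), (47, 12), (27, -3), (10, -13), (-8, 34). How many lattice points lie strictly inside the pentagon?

The shoelace formula gives twice the area as |(40·12 − 47·29) + (47·(-3) − 27·12) + (27·(-13) − 10·(-3)) + (10·34 − (-8)·(-13)) + ((-8)·29 − 40·34)| = 3025, so the area is 3025/2.
Along each edge there are gcd(|Δx|,|Δy|)+1 lattice points, so counting each shared vertex once the boundary has gcd(7,17) + gcd(20,15) + gcd(17,10) + gcd(18,47) + gcd(48,5) = 1+5+1+1+1 = 9.
By Pick's theorem A = I + B/2 − 1, so I = 3025/2 − 9/2 + 1 = 1509.

1509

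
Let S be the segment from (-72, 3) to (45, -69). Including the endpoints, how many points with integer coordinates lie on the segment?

10

The number of lattice points on a segment between lattice points is gcd(|Δx|,|Δy|) + 1 = gcd(117,72) + 1 = 9 + 1 = 10.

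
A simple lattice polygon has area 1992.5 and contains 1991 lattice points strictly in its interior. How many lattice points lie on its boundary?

Pick's theorem gives A = I + B/2 − 1, so B = 2(A − I + 1) = 2(1992.5 − 1991 + 1) = 5.

5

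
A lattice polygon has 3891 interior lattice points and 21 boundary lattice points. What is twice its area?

7801

By Pick's theorem, A = I + B/2 − 1 = 3891 + 21/2 − 1 = 7801/2.
Hence 2A = 7801.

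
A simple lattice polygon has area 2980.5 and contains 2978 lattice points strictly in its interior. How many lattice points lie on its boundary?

7

Pick's theorem gives A = I + B/2 − 1, so B = 2(A − I + 1) = 2(2980.5 − 2978 + 1) = 7.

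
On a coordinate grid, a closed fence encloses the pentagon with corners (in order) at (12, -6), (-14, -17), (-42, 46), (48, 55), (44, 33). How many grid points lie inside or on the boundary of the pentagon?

3841

By the shoelace formula, twice the signed area is |[12·(-17) − (-14)·(-6)] + [(-14)·46 − (-42)·(-17)] + [(-42)·55 − 48·46] + [48·33 − 44·55] + [44·(-6) − 12·33]| = 7660, so the area is 3830.
Summing gcd(|Δx|,|Δy|) over the edges gives the boundary count: gcd(26,11) + gcd(28,63) + gcd(90,9) + gcd(4,22) + gcd(32,39) = 1+7+9+2+1 = 20.
Pick's theorem gives I = A − B/2 + 1 = 3830 − 20/2 + 1 = 3821, so the closed region contains I + B = 3821 + 20 = 3841 lattice points.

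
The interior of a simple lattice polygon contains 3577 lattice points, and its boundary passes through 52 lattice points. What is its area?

3602

Pick's theorem states A = I + B/2 − 1, so A = 3577 + 52/2 − 1 = 3602.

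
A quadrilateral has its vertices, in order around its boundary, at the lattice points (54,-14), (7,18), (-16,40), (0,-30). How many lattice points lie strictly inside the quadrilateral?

1867

Using the shoelace formula, 2A = |[54·18 − 7·(-14)] + [7·40 − (-16)·18] + [(-16)·(-30) − 0·40] + [0·(-14) − 54·(-30)]| = 3738, so the area is 1869.
Summing gcd(|Δx|,|Δy|) over the edges gives the boundary count: gcd(47,32) + gcd(23,22) + gcd(16,70) + gcd(54,16) = 1+1+2+2 = 6.
By Pick's theorem A = I + B/2 − 1, so I = 1869 − 6/2 + 1 = 1867.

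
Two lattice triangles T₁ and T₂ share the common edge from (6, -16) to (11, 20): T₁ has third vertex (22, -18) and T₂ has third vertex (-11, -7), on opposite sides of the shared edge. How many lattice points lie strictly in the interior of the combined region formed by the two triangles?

The union is the simple quadrilateral with vertices (6, -16), (22, -18), (11, 20), (-11, -7) in order.
By the shoelace formula, twice the signed area is |(6·(-18) − 22·(-16)) + (22·20 − 11·(-18)) + (11·(-7) − (-11)·20) + ((-11)·(-16) − 6·(-7))| = 1243, so the area is 621.5.
Summing gcd(|Δx|,|Δy|) over the edges gives the boundary count: gcd(16,2) + gcd(11,38) + gcd(22,27) + gcd(17,9) = 2+1+1+1 = 5.
By Pick's theorem I = A − B/2 + 1 = 621.5 − 5/2 + 1 = 620.

620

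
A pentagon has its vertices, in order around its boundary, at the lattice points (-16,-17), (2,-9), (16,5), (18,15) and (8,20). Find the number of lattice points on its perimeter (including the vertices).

24

The number of boundary lattice points is Σ gcd(|Δx|,|Δy|) = gcd(18,8) + gcd(14,14) + gcd(2,10) + gcd(10,5) + gcd(24,37) = 2+14+2+5+1 = 24.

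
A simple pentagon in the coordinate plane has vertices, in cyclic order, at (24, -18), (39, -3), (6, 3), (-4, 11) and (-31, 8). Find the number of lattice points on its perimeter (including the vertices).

The number of boundary lattice points is Σ gcd(|Δx|,|Δy|) = gcd(15,15) + gcd(33,6) + gcd(10,8) + gcd(27,3) + gcd(55,26) = 15+3+2+3+1 = 24.

24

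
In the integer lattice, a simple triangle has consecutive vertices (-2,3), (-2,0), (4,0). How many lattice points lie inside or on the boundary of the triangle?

By the shoelace formula, twice the signed area is |((-2)·0 − (-2)·3) + ((-2)·0 − 4·0) + (4·3 − (-2)·0)| = 18, so the area is 9.
Along each edge there are gcd(|Δx|,|Δy|)+1 lattice points, so counting each shared vertex once the boundary has gcd(0,3) + gcd(6,0) + gcd(6,3) = 3+6+3 = 12.
Pick's theorem gives I = A − B/2 + 1 = 9 − 12/2 + 1 = 4, so the closed region contains I + B = 4 + 12 = 16 lattice points.

16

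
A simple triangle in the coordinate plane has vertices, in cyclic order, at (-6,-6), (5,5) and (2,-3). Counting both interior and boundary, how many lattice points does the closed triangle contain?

35

Using the shoelace formula, 2A = |[(-6)·5 − 5·(-6)] + [5·(-3) − 2·5] + [2·(-6) − (-6)·(-3)]| = 55, so the area is 55/2.
Summing gcd(|Δx|,|Δy|) over the edges gives the boundary count: gcd(11,11) + gcd(3,8) + gcd(8,3) = 11+1+1 = 13.
Pick's theorem gives I = A − B/2 + 1 = 55/2 − 13/2 + 1 = 22, so the closed region contains I + B = 22 + 13 = 35 lattice points.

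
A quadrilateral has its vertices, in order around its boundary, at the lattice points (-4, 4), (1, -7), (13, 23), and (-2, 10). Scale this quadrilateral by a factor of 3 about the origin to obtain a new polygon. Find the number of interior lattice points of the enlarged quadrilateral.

1543

The shoelace formula gives twice the area as |[(-4)·(-7) − 1·4] + [1·23 − 13·(-7)] + [13·10 − (-2)·23] + [(-2)·4 − (-4)·10]| = 346, so the area is 173.
Along each edge there are gcd(|Δx|,|Δy|)+1 lattice points, so counting each shared vertex once the boundary has gcd(5,11) + gcd(12,30) + gcd(15,13) + gcd(2,6) = 1+6+1+2 = 10.
Scaling by 3 multiplies the area by 3² = 9 (so the new area is 1557) and multiplies the boundary lattice-point count by 3, giving 30.
By Pick's theorem, the interior count of the dilated polygon is 1557 − 30/2 + 1 = 1543.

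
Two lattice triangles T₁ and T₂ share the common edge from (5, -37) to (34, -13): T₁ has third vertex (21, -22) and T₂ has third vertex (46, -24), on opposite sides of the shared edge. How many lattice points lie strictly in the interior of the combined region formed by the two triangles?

The union is the simple quadrilateral with vertices (5, -37), (21, -22), (34, -13), (46, -24) in order.
The shoelace formula gives twice the area as |[5·(-22) − 21·(-37)] + [21·(-13) − 34·(-22)] + [34·(-24) − 46·(-13)] + [46·(-37) − 5·(-24)]| = 658, so the area is 329.
Along each edge there are gcd(|Δx|,|Δy|)+1 lattice points, so counting each shared vertex once the boundary has gcd(16,15) + gcd(13,9) + gcd(12,11) + gcd(41,13) = 1+1+1+1 = 4.
By Pick's theorem I = A − B/2 + 1 = 329 − 4/2 + 1 = 328.

328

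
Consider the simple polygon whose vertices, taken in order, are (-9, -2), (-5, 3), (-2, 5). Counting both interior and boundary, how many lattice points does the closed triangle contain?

The shoelace formula gives twice the area as |((-9)·3 − (-5)·(-2)) + ((-5)·5 − (-2)·3) + ((-2)·(-2) − (-9)·5)| = 7, so the area is 3.5.
Along each edge there are gcd(|Δx|,|Δy|)+1 lattice points, so counting each shared vertex once the boundary has gcd(4,5) + gcd(3,2) + gcd(7,7) = 1+1+7 = 9.
Pick's theorem gives I = A − B/2 + 1 = 3.5 − 9/2 + 1 = 0, so the closed region contains I + B = 0 + 9 = 9 lattice points.

9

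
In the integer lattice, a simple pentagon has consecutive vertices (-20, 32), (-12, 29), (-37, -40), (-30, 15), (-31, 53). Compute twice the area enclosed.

1455

The shoelace formula gives twice the area as |[(-20)·29 − (-12)·32] + [(-12)·(-40) − (-37)·29] + [(-37)·15 − (-30)·(-40)] + [(-30)·53 − (-31)·15] + [(-31)·32 − (-20)·53]| = 1455, so the area is 1455/2.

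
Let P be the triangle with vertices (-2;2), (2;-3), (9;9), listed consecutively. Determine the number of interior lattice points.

The shoelace formula gives twice the area as |[(-2)·(-3) − 2·2] + [2·9 − 9·(-3)] + [9·2 − (-2)·9]| = 83, so the area is 41.5.
The number of boundary lattice points is Σ gcd(|Δx|,|Δy|) = gcd(4,5) + gcd(7,12) + gcd(11,7) = 1+1+1 = 3.
Pick's theorem gives I = A − B/2 + 1 = 41.5 − 3/2 + 1 = 41.

41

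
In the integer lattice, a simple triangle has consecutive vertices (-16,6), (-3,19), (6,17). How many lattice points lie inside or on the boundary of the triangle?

Using the shoelace formula, 2A = |[(-16)·19 − (-3)·6] + [(-3)·17 − 6·19] + [6·6 − (-16)·17]| = 143, so the area is 143/2.
Summing gcd(|Δx|,|Δy|) over the edges gives the boundary count: gcd(13,13) + gcd(9,2) + gcd(22,11) = 13+1+11 = 25.
Pick's theorem gives I = A − B/2 + 1 = 143/2 − 25/2 + 1 = 60, so the closed region contains I + B = 60 + 25 = 85 lattice points.

85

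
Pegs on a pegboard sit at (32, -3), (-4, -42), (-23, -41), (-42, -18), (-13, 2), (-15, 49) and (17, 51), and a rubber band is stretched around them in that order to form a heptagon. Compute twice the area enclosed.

7672

By the shoelace formula, twice the signed area is |(32·(-42) − (-4)·(-3)) + ((-4)·(-41) − (-23)·(-42)) + ((-23)·(-18) − (-42)·(-41)) + ((-42)·2 − (-13)·(-18)) + ((-13)·49 − (-15)·2) + ((-15)·51 − 17·49) + (17·(-3) − 32·51)| = 7672, so the area is 3836.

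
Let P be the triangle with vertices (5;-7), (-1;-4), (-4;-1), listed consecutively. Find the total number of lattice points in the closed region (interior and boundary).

10

The shoelace formula gives twice the area as |[5·(-4) − (-1)·(-7)] + [(-1)·(-1) − (-4)·(-4)] + [(-4)·(-7) − 5·(-1)]| = 9, so the area is 4.5.
Along each edge there are gcd(|Δx|,|Δy|)+1 lattice points, so counting each shared vertex once the boundary has gcd(6,3) + gcd(3,3) + gcd(9,6) = 3+3+3 = 9.
Pick's theorem gives I = A − B/2 + 1 = 4.5 − 9/2 + 1 = 1, so the closed region contains I + B = 1 + 9 = 10 lattice points.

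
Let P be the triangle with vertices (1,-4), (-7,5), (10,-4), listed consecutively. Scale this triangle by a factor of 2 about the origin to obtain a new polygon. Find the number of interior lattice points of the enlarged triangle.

By the shoelace formula, twice the signed area is |[1·5 − (-7)·(-4)] + [(-7)·(-4) − 10·5] + [10·(-4) − 1·(-4)]| = 81, so the area is 81/2.
The number of boundary lattice points is Σ gcd(|Δx|,|Δy|) = gcd(8,9) + gcd(17,9) + gcd(9,0) = 1+1+9 = 11.
Scaling by 2 multiplies the area by 2² = 4 (so the new area is 162) and multiplies the boundary lattice-point count by 2, giving 22.
By Pick's theorem, the interior count of the dilated polygon is 162 − 22/2 + 1 = 152.

152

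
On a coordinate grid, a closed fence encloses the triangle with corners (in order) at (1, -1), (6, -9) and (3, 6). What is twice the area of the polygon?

By the shoelace formula, twice the signed area is |(1·(-9) − 6·(-1)) + (6·6 − 3·(-9)) + (3·(-1) − 1·6)| = 51, so the area is 51/2.

51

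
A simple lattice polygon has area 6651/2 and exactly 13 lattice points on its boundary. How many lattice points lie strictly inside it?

3320

Pick's theorem A = I + B/2 − 1 rearranges to I = A − B/2 + 1 = 6651/2 − 13/2 + 1 = 3320.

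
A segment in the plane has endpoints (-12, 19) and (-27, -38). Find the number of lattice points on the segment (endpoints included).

The number of lattice points on a segment between lattice points is gcd(|Δx|,|Δy|) + 1 = gcd(15,57) + 1 = 3 + 1 = 4.

4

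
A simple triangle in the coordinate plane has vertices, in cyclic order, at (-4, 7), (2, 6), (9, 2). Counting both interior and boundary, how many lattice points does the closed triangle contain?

Using the shoelace formula, 2A = |[(-4)·6 − 2·7] + [2·2 − 9·6] + [9·7 − (-4)·2]| = 17, so the area is 17/2.
The number of boundary lattice points is Σ gcd(|Δx|,|Δy|) = gcd(6,1) + gcd(7,4) + gcd(13,5) = 1+1+1 = 3.
Pick's theorem gives I = A − B/2 + 1 = 17/2 − 3/2 + 1 = 8, so the closed region contains I + B = 8 + 3 = 11 lattice points.

11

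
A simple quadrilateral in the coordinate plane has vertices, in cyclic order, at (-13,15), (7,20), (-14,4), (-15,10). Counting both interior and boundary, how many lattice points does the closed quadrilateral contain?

121

The shoelace formula gives twice the area as |((-13)·20 − 7·15) + (7·4 − (-14)·20) + ((-14)·10 − (-15)·4) + ((-15)·15 − (-13)·10)| = 232, so the area is 116.
Along each edge there are gcd(|Δx|,|Δy|)+1 lattice points, so counting each shared vertex once the boundary has gcd(20,5) + gcd(21,16) + gcd(1,6) + gcd(2,5) = 5+1+1+1 = 8.
Pick's theorem gives I = A − B/2 + 1 = 116 − 8/2 + 1 = 113, so the closed region contains I + B = 113 + 8 = 121 lattice points.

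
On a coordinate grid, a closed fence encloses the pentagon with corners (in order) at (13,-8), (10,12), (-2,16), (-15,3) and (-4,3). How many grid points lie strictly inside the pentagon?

293

The shoelace formula gives twice the area as |(13·12 − 10·(-8)) + (10·16 − (-2)·12) + ((-2)·3 − (-15)·16) + ((-15)·3 − (-4)·3) + ((-4)·(-8) − 13·3)| = 614, so the area is 307.
The number of boundary lattice points is Σ gcd(|Δx|,|Δy|) = gcd(3,20) + gcd(12,4) + gcd(13,13) + gcd(11,0) + gcd(17,11) = 1+4+13+11+1 = 30.
Pick's theorem gives I = A − B/2 + 1 = 307 − 30/2 + 1 = 293.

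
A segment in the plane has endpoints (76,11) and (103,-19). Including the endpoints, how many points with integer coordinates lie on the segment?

The number of lattice points on a segment between lattice points is gcd(|Δx|,|Δy|) + 1 = gcd(27,30) + 1 = 3 + 1 = 4.

4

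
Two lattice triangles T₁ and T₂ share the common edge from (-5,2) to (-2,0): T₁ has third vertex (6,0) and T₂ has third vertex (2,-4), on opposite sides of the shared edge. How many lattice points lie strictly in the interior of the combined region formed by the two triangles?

4

The union is the simple quadrilateral with vertices (-5,2), (6,0), (-2,0), (2,-4) in order.
Using the shoelace formula, 2A = |((-5)·0 − 6·2) + (6·0 − (-2)·0) + ((-2)·(-4) − 2·0) + (2·2 − (-5)·(-4))| = 20, so the area is 10.
Along each edge there are gcd(|Δx|,|Δy|)+1 lattice points, so counting each shared vertex once the boundary has gcd(11,2) + gcd(8,0) + gcd(4,4) + gcd(7,6) = 1+8+4+1 = 14.
By Pick's theorem I = A − B/2 + 1 = 10 − 14/2 + 1 = 4.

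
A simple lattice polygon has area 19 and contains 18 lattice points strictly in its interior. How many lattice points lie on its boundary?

4

Pick's theorem gives A = I + B/2 − 1, so B = 2(A − I + 1) = 2(19 − 18 + 1) = 4.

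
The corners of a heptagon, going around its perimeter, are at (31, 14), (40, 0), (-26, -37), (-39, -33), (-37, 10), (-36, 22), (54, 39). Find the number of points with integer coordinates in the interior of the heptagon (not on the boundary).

By the shoelace formula, twice the signed area is |(31·0 − 40·14) + (40·(-37) − (-26)·0) + ((-26)·(-33) − (-39)·(-37)) + ((-39)·10 − (-37)·(-33)) + ((-37)·22 − (-36)·10) + ((-36)·39 − 54·22) + (54·14 − 31·39)| = 7735, so the area is 7735/2.
The number of boundary lattice points is Σ gcd(|Δx|,|Δy|) = gcd(9,14) + gcd(66,37) + gcd(13,4) + gcd(2,43) + gcd(1,12) + gcd(90,17) + gcd(23,25) = 1+1+1+1+1+1+1 = 7.
By Pick's theorem A = I + B/2 − 1, so I = 7735/2 − 7/2 + 1 = 3865.

3865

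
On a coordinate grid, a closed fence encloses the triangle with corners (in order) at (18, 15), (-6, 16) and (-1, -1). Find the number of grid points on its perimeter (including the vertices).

3

The number of boundary lattice points is Σ gcd(|Δx|,|Δy|) = gcd(24,1) + gcd(5,17) + gcd(19,16) = 1+1+1 = 3.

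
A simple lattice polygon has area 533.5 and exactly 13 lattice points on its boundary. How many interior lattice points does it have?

Pick's theorem A = I + B/2 − 1 rearranges to I = A − B/2 + 1 = 533.5 − 13/2 + 1 = 528.

528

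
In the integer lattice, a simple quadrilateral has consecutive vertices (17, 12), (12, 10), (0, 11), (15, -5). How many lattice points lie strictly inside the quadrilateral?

Using the shoelace formula, 2A = |(17·10 − 12·12) + (12·11 − 0·10) + (0·(-5) − 15·11) + (15·12 − 17·(-5))| = 258, so the area is 129.
Along each edge there are gcd(|Δx|,|Δy|)+1 lattice points, so counting each shared vertex once the boundary has gcd(5,2) + gcd(12,1) + gcd(15,16) + gcd(2,17) = 1+1+1+1 = 4.
Pick's theorem gives I = A − B/2 + 1 = 129 − 4/2 + 1 = 128.

128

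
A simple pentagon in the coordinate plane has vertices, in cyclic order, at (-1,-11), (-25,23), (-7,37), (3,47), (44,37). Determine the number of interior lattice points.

1945

The shoelace formula gives twice the area as |((-1)·23 − (-25)·(-11)) + ((-25)·37 − (-7)·23) + ((-7)·47 − 3·37) + (3·37 − 44·47) + (44·(-11) − (-1)·37)| = 3906, so the area is 1953.
Along each edge there are gcd(|Δx|,|Δy|)+1 lattice points, so counting each shared vertex once the boundary has gcd(24,34) + gcd(18,14) + gcd(10,10) + gcd(41,10) + gcd(45,48) = 2+2+10+1+3 = 18.
Pick's theorem gives I = A − B/2 + 1 = 1953 − 18/2 + 1 = 1945.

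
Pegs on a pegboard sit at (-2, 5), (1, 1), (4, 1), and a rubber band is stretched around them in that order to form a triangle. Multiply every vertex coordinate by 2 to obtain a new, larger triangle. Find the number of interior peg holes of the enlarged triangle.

Using the shoelace formula, 2A = |[(-2)·1 − 1·5] + [1·1 − 4·1] + [4·5 − (-2)·1]| = 12, so the area is 6.
Along each edge there are gcd(|Δx|,|Δy|)+1 lattice points, so counting each shared vertex once the boundary has gcd(3,4) + gcd(3,0) + gcd(6,4) = 1+3+2 = 6.
Scaling by 2 multiplies the area by 2² = 4 (so the new area is 24) and multiplies the boundary lattice-point count by 2, giving 12.
By Pick's theorem, the interior count of the dilated polygon is 24 − 12/2 + 1 = 19.

19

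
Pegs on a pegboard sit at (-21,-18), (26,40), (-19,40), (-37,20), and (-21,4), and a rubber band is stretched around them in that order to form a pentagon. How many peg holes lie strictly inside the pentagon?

1589

By the shoelace formula, twice the signed area is |((-21)·40 − 26·(-18)) + (26·40 − (-19)·40) + ((-19)·20 − (-37)·40) + ((-37)·4 − (-21)·20) + ((-21)·(-18) − (-21)·4)| = 3262, so the area is 1631.
The number of boundary lattice points is Σ gcd(|Δx|,|Δy|) = gcd(47,58) + gcd(45,0) + gcd(18,20) + gcd(16,16) + gcd(0,22) = 1+45+2+16+22 = 86.
By Pick's theorem A = I + B/2 − 1, so I = 1631 − 86/2 + 1 = 1589.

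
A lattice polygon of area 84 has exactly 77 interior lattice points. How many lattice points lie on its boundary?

Pick's theorem gives A = I + B/2 − 1, so B = 2(A − I + 1) = 2(84 − 77 + 1) = 16.

16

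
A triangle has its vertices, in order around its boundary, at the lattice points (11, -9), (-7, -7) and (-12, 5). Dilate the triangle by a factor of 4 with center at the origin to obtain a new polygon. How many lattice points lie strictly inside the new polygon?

1641

By the shoelace formula, twice the signed area is |(11·(-7) − (-7)·(-9)) + ((-7)·5 − (-12)·(-7)) + ((-12)·(-9) − 11·5)| = 206, so the area is 103.
The number of boundary lattice points is Σ gcd(|Δx|,|Δy|) = gcd(18,2) + gcd(5,12) + gcd(23,14) = 2+1+1 = 4.
Scaling by 4 multiplies the area by 4² = 16 (so the new area is 1648) and multiplies the boundary lattice-point count by 4, giving 16.
By Pick's theorem, the interior count of the dilated polygon is 1648 − 16/2 + 1 = 1641.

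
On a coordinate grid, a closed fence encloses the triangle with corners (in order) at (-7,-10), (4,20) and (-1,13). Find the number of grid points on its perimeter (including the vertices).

3

The number of boundary lattice points is Σ gcd(|Δx|,|Δy|) = gcd(11,30) + gcd(5,7) + gcd(6,23) = 1+1+1 = 3.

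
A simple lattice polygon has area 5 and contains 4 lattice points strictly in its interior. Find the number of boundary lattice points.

Pick's theorem gives A = I + B/2 − 1, so B = 2(A − I + 1) = 2(5 − 4 + 1) = 4.

4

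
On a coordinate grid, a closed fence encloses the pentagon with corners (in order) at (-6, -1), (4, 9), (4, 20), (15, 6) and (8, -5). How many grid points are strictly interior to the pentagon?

The shoelace formula gives twice the area as |((-6)·9 − 4·(-1)) + (4·20 − 4·9) + (4·6 − 15·20) + (15·(-5) − 8·6) + (8·(-1) − (-6)·(-5))| = 443, so the area is 221.5.
The number of boundary lattice points is Σ gcd(|Δx|,|Δy|) = gcd(10,10) + gcd(0,11) + gcd(11,14) + gcd(7,11) + gcd(14,4) = 10+11+1+1+2 = 25.
Pick's theorem gives I = A − B/2 + 1 = 221.5 − 25/2 + 1 = 210.

210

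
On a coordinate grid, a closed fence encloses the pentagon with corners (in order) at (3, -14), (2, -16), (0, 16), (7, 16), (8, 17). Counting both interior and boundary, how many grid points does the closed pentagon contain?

143

Using the shoelace formula, 2A = |[3·(-16) − 2·(-14)] + [2·16 − 0·(-16)] + [0·16 − 7·16] + [7·17 − 8·16] + [8·(-14) − 3·17]| = 272, so the area is 136.
Along each edge there are gcd(|Δx|,|Δy|)+1 lattice points, so counting each shared vertex once the boundary has gcd(1,2) + gcd(2,32) + gcd(7,0) + gcd(1,1) + gcd(5,31) = 1+2+7+1+1 = 12.
Pick's theorem gives I = A − B/2 + 1 = 136 − 12/2 + 1 = 131, so the closed region contains I + B = 131 + 12 = 143 lattice points.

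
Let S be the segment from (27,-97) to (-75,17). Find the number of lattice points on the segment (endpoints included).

7

The number of lattice points on a segment between lattice points is gcd(|Δx|,|Δy|) + 1 = gcd(102,114) + 1 = 6 + 1 = 7.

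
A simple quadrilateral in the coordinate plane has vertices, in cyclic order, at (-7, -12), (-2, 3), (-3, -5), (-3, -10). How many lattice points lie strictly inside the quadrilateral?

17

By the shoelace formula, twice the signed area is |((-7)·3 − (-2)·(-12)) + ((-2)·(-5) − (-3)·3) + ((-3)·(-10) − (-3)·(-5)) + ((-3)·(-12) − (-7)·(-10))| = 45, so the area is 45/2.
Along each edge there are gcd(|Δx|,|Δy|)+1 lattice points, so counting each shared vertex once the boundary has gcd(5,15) + gcd(1,8) + gcd(0,5) + gcd(4,2) = 5+1+5+2 = 13.
By Pick's theorem A = I + B/2 − 1, so I = 45/2 − 13/2 + 1 = 17.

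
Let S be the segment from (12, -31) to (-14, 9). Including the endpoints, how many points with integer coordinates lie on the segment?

The number of lattice points on a segment between lattice points is gcd(|Δx|,|Δy|) + 1 = gcd(26,40) + 1 = 2 + 1 = 3.

3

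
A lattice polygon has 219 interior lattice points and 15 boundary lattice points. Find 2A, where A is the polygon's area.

451

Pick's theorem states A = I + B/2 − 1, so A = 219 + 15/2 − 1 = 451/2.
Hence 2A = 451.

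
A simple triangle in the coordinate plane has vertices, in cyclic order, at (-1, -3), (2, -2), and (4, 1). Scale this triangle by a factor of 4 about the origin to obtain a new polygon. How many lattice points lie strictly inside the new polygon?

51

By the shoelace formula, twice the signed area is |[(-1)·(-2) − 2·(-3)] + [2·1 − 4·(-2)] + [4·(-3) − (-1)·1]| = 7, so the area is 7/2.
Along each edge there are gcd(|Δx|,|Δy|)+1 lattice points, so counting each shared vertex once the boundary has gcd(3,1) + gcd(2,3) + gcd(5,4) = 1+1+1 = 3.
Scaling by 4 multiplies the area by 4² = 16 (so the new area is 56) and multiplies the boundary lattice-point count by 4, giving 12.
By Pick's theorem, the interior count of the dilated polygon is 56 − 12/2 + 1 = 51.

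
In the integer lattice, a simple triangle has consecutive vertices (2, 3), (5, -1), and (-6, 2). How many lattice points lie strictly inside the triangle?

Using the shoelace formula, 2A = |(2·(-1) − 5·3) + (5·2 − (-6)·(-1)) + ((-6)·3 − 2·2)| = 35, so the area is 35/2.
Along each edge there are gcd(|Δx|,|Δy|)+1 lattice points, so counting each shared vertex once the boundary has gcd(3,4) + gcd(11,3) + gcd(8,1) = 1+1+1 = 3.
By Pick's theorem A = I + B/2 − 1, so I = 35/2 − 3/2 + 1 = 17.

17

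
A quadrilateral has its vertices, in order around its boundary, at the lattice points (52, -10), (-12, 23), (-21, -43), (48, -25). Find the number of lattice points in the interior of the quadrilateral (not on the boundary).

Using the shoelace formula, 2A = |(52·23 − (-12)·(-10)) + ((-12)·(-43) − (-21)·23) + ((-21)·(-25) − 48·(-43)) + (48·(-10) − 52·(-25))| = 5484, so the area is 2742.
Along each edge there are gcd(|Δx|,|Δy|)+1 lattice points, so counting each shared vertex once the boundary has gcd(64,33) + gcd(9,66) + gcd(69,18) + gcd(4,15) = 1+3+3+1 = 8.
By Pick's theorem A = I + B/2 − 1, so I = 2742 − 8/2 + 1 = 2739.

2739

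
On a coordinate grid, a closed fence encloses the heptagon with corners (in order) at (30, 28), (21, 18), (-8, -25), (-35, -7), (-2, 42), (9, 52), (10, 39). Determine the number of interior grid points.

2130

Using the shoelace formula, 2A = |(30·18 − 21·28) + (21·(-25) − (-8)·18) + ((-8)·(-7) − (-35)·(-25)) + ((-35)·42 − (-2)·(-7)) + ((-2)·52 − 9·42) + (9·39 − 10·52) + (10·28 − 30·39)| = 4273, so the area is 2136.5.
Summing gcd(|Δx|,|Δy|) over the edges gives the boundary count: gcd(9,10) + gcd(29,43) + gcd(27,18) + gcd(33,49) + gcd(11,10) + gcd(1,13) + gcd(20,11) = 1+1+9+1+1+1+1 = 15.
Pick's theorem gives I = A − B/2 + 1 = 2136.5 − 15/2 + 1 = 2130.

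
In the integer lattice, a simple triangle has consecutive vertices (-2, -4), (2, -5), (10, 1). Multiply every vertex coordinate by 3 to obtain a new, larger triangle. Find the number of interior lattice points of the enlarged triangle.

139

The shoelace formula gives twice the area as |[(-2)·(-5) − 2·(-4)] + [2·1 − 10·(-5)] + [10·(-4) − (-2)·1]| = 32, so the area is 16.
Summing gcd(|Δx|,|Δy|) over the edges gives the boundary count: gcd(4,1) + gcd(8,6) + gcd(12,5) = 1+2+1 = 4.
Scaling by 3 multiplies the area by 3² = 9 (so the new area is 144) and multiplies the boundary lattice-point count by 3, giving 12.
By Pick's theorem, the interior count of the dilated polygon is 144 − 12/2 + 1 = 139.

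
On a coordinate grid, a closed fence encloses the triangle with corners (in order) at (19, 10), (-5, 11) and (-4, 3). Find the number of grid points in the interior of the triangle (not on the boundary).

By the shoelace formula, twice the signed area is |[19·11 − (-5)·10] + [(-5)·3 − (-4)·11] + [(-4)·10 − 19·3]| = 191, so the area is 95.5.
Summing gcd(|Δx|,|Δy|) over the edges gives the boundary count: gcd(24,1) + gcd(1,8) + gcd(23,7) = 1+1+1 = 3.
By Pick's theorem A = I + B/2 − 1, so I = 95.5 − 3/2 + 1 = 95.

95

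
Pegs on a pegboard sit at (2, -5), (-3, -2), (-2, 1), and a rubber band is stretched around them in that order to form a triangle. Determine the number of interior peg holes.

Using the shoelace formula, 2A = |[2·(-2) − (-3)·(-5)] + [(-3)·1 − (-2)·(-2)] + [(-2)·(-5) − 2·1]| = 18, so the area is 9.
Summing gcd(|Δx|,|Δy|) over the edges gives the boundary count: gcd(5,3) + gcd(1,3) + gcd(4,6) = 1+1+2 = 4.
Pick's theorem gives I = A − B/2 + 1 = 9 − 4/2 + 1 = 8.

8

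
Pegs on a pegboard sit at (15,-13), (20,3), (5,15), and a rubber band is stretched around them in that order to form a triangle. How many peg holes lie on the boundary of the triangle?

The number of boundary lattice points is Σ gcd(|Δx|,|Δy|) = gcd(5,16) + gcd(15,12) + gcd(10,28) = 1+3+2 = 6.

6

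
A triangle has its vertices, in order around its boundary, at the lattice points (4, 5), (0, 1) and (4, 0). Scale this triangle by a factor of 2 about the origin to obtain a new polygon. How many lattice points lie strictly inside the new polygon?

By the shoelace formula, twice the signed area is |(4·1 − 0·5) + (0·0 − 4·1) + (4·5 − 4·0)| = 20, so the area is 10.
Along each edge there are gcd(|Δx|,|Δy|)+1 lattice points, so counting each shared vertex once the boundary has gcd(4,4) + gcd(4,1) + gcd(0,5) = 4+1+5 = 10.
Scaling by 2 multiplies the area by 2² = 4 (so the new area is 40) and multiplies the boundary lattice-point count by 2, giving 20.
By Pick's theorem, the interior count of the dilated polygon is 40 − 20/2 + 1 = 31.

31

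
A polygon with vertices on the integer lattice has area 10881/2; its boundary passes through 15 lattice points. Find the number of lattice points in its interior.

Pick's theorem A = I + B/2 − 1 rearranges to I = A − B/2 + 1 = 10881/2 − 15/2 + 1 = 5434.

5434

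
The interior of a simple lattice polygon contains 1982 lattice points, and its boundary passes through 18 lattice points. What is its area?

1990

By Pick's theorem, A = I + B/2 − 1 = 1982 + 18/2 − 1 = 1990.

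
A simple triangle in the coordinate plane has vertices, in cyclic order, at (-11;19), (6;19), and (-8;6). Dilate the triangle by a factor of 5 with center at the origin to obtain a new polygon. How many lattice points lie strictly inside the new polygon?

2716

The shoelace formula gives twice the area as |((-11)·19 − 6·19) + (6·6 − (-8)·19) + ((-8)·19 − (-11)·6)| = 221, so the area is 110.5.
The number of boundary lattice points is Σ gcd(|Δx|,|Δy|) = gcd(17,0) + gcd(14,13) + gcd(3,13) = 17+1+1 = 19.
Scaling by 5 multiplies the area by 5² = 25 (so the new area is 5525/2) and multiplies the boundary lattice-point count by 5, giving 95.
By Pick's theorem, the interior count of the dilated polygon is 5525/2 − 95/2 + 1 = 2716.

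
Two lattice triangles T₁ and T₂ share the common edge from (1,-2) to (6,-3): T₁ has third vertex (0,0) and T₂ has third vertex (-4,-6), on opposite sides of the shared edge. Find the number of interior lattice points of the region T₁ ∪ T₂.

15

The union is the simple quadrilateral with vertices (1,-2), (0,0), (6,-3), (-4,-6) in order.
By the shoelace formula, twice the signed area is |[1·0 − 0·(-2)] + [0·(-3) − 6·0] + [6·(-6) − (-4)·(-3)] + [(-4)·(-2) − 1·(-6)]| = 34, so the area is 17.
Summing gcd(|Δx|,|Δy|) over the edges gives the boundary count: gcd(1,2) + gcd(6,3) + gcd(10,3) + gcd(5,4) = 1+3+1+1 = 6.
By Pick's theorem I = A − B/2 + 1 = 17 − 6/2 + 1 = 15.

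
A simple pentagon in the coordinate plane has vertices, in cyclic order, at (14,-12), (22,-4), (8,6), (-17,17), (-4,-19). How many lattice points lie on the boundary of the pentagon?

The number of boundary lattice points is Σ gcd(|Δx|,|Δy|) = gcd(8,8) + gcd(14,10) + gcd(25,11) + gcd(13,36) + gcd(18,7) = 8+2+1+1+1 = 13.

13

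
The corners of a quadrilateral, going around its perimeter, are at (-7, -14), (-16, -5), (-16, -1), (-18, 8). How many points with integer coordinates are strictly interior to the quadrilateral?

By the shoelace formula, twice the signed area is |[(-7)·(-5) − (-16)·(-14)] + [(-16)·(-1) − (-16)·(-5)] + [(-16)·8 − (-18)·(-1)] + [(-18)·(-14) − (-7)·8]| = 91, so the area is 45.5.
Summing gcd(|Δx|,|Δy|) over the edges gives the boundary count: gcd(9,9) + gcd(0,4) + gcd(2,9) + gcd(11,22) = 9+4+1+11 = 25.
Pick's theorem gives I = A − B/2 + 1 = 45.5 − 25/2 + 1 = 34.

34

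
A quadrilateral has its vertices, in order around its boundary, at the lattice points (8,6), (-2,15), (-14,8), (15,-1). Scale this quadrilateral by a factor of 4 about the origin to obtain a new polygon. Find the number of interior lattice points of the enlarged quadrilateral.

The shoelace formula gives twice the area as |[8·15 − (-2)·6] + [(-2)·8 − (-14)·15] + [(-14)·(-1) − 15·8] + [15·6 − 8·(-1)]| = 318, so the area is 159.
The number of boundary lattice points is Σ gcd(|Δx|,|Δy|) = gcd(10,9) + gcd(12,7) + gcd(29,9) + gcd(7,7) = 1+1+1+7 = 10.
Scaling by 4 multiplies the area by 4² = 16 (so the new area is 2544) and multiplies the boundary lattice-point count by 4, giving 40.
By Pick's theorem, the interior count of the dilated polygon is 2544 − 40/2 + 1 = 2525.

2525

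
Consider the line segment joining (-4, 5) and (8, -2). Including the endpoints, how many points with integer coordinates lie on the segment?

2

The number of lattice points on a segment between lattice points is gcd(|Δx|,|Δy|) + 1 = gcd(12,7) + 1 = 1 + 1 = 2.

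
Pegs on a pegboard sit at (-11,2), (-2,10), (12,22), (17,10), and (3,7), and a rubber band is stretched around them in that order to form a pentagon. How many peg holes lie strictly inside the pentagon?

174

Using the shoelace formula, 2A = |((-11)·10 − (-2)·2) + ((-2)·22 − 12·10) + (12·10 − 17·22) + (17·7 − 3·10) + (3·2 − (-11)·7)| = 352, so the area is 176.
Along each edge there are gcd(|Δx|,|Δy|)+1 lattice points, so counting each shared vertex once the boundary has gcd(9,8) + gcd(14,12) + gcd(5,12) + gcd(14,3) + gcd(14,5) = 1+2+1+1+1 = 6.
By Pick's theorem A = I + B/2 − 1, so I = 176 − 6/2 + 1 = 174.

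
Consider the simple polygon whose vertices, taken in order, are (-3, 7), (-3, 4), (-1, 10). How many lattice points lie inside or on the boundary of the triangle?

By the shoelace formula, twice the signed area is |[(-3)·4 − (-3)·7] + [(-3)·10 − (-1)·4] + [(-1)·7 − (-3)·10]| = 6, so the area is 3.
The number of boundary lattice points is Σ gcd(|Δx|,|Δy|) = gcd(0,3) + gcd(2,6) + gcd(2,3) = 3+2+1 = 6.
Pick's theorem gives I = A − B/2 + 1 = 3 − 6/2 + 1 = 1, so the closed region contains I + B = 1 + 6 = 7 lattice points.

7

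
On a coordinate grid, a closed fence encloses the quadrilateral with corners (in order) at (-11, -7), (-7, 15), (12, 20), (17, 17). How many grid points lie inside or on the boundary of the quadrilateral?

Using the shoelace formula, 2A = |((-11)·15 − (-7)·(-7)) + ((-7)·20 − 12·15) + (12·17 − 17·20) + (17·(-7) − (-11)·17)| = 602, so the area is 301.
Along each edge there are gcd(|Δx|,|Δy|)+1 lattice points, so counting each shared vertex once the boundary has gcd(4,22) + gcd(19,5) + gcd(5,3) + gcd(28,24) = 2+1+1+4 = 8.
Pick's theorem gives I = A − B/2 + 1 = 301 − 8/2 + 1 = 298, so the closed region contains I + B = 298 + 8 = 306 lattice points.

306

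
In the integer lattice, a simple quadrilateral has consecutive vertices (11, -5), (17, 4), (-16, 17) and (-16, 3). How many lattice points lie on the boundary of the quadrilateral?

The number of boundary lattice points is Σ gcd(|Δx|,|Δy|) = gcd(6,9) + gcd(33,13) + gcd(0,14) + gcd(27,8) = 3+1+14+1 = 19.

19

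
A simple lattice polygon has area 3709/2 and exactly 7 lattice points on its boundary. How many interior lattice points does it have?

1852

Pick's theorem A = I + B/2 − 1 rearranges to I = A − B/2 + 1 = 3709/2 − 7/2 + 1 = 1852.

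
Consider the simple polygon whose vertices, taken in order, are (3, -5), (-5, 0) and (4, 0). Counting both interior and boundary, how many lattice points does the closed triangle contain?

29

By the shoelace formula, twice the signed area is |[3·0 − (-5)·(-5)] + [(-5)·0 − 4·0] + [4·(-5) − 3·0]| = 45, so the area is 22.5.
The number of boundary lattice points is Σ gcd(|Δx|,|Δy|) = gcd(8,5) + gcd(9,0) + gcd(1,5) = 1+9+1 = 11.
Pick's theorem gives I = A − B/2 + 1 = 22.5 − 11/2 + 1 = 18, so the closed region contains I + B = 18 + 11 = 29 lattice points.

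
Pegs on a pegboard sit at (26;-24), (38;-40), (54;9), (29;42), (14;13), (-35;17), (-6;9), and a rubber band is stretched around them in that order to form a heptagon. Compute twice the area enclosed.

4560

By the shoelace formula, twice the signed area is |[26·(-40) − 38·(-24)] + [38·9 − 54·(-40)] + [54·42 − 29·9] + [29·13 − 14·42] + [14·17 − (-35)·13] + [(-35)·9 − (-6)·17] + [(-6)·(-24) − 26·9]| = 4560, so the area is 2280.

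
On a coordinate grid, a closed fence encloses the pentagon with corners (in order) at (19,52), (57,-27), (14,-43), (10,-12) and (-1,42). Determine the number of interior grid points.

By the shoelace formula, twice the signed area is |(19·(-27) − 57·52) + (57·(-43) − 14·(-27)) + (14·(-12) − 10·(-43)) + (10·42 − (-1)·(-12)) + ((-1)·52 − 19·42)| = 5730, so the area is 2865.
The number of boundary lattice points is Σ gcd(|Δx|,|Δy|) = gcd(38,79) + gcd(43,16) + gcd(4,31) + gcd(11,54) + gcd(20,10) = 1+1+1+1+10 = 14.
Pick's theorem gives I = A − B/2 + 1 = 2865 − 14/2 + 1 = 2859.

2859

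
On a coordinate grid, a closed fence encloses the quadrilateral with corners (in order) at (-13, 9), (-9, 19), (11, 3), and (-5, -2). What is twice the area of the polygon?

Using the shoelace formula, 2A = |((-13)·19 − (-9)·9) + ((-9)·3 − 11·19) + (11·(-2) − (-5)·3) + ((-5)·9 − (-13)·(-2))| = 480, so the area is 240.

480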